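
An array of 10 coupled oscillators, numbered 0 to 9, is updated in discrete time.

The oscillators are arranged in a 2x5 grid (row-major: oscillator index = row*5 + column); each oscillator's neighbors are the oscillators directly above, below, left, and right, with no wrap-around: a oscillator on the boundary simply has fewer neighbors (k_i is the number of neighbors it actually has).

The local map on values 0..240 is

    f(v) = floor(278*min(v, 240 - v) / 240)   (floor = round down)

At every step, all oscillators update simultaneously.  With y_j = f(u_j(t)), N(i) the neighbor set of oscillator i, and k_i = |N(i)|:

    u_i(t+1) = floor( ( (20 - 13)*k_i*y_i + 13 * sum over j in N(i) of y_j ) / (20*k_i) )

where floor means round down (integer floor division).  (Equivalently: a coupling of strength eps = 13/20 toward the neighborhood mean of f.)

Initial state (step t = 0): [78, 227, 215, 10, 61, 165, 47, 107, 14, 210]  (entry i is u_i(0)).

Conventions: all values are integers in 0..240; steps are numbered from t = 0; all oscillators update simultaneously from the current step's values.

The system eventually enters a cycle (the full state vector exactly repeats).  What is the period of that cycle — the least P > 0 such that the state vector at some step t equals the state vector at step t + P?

Simulating step by step:
t=0: [78, 227, 215, 10, 61, 165, 47, 107, 14, 210]
t=1: [64, 42, 42, 28, 39, 76, 67, 64, 42, 39]
t=2: [70, 59, 50, 41, 40, 79, 72, 63, 49, 45]
t=3: [80, 71, 60, 50, 48, 85, 79, 67, 56, 51]
t=4: [90, 83, 70, 60, 56, 93, 87, 75, 64, 59]
t=5: [102, 95, 82, 71, 66, 103, 97, 85, 74, 68]
t=6: [115, 108, 95, 83, 78, 116, 110, 97, 85, 79]
t=7: [130, 123, 110, 98, 92, 131, 124, 111, 99, 92]
t=8: [129, 131, 125, 114, 108, 128, 131, 126, 115, 108]
t=9: [127, 127, 131, 130, 127, 127, 127, 131, 130, 127]
t=10: [130, 129, 127, 127, 129, 130, 129, 127, 127, 129]
t=11: [127, 128, 129, 129, 128, 127, 128, 129, 129, 128]
t=12: [129, 129, 128, 128, 128, 129, 129, 128, 128, 128]
t=13: [128, 128, 128, 129, 129, 128, 128, 128, 129, 129]
t=14: [129, 129, 128, 128, 128, 129, 129, 128, 128, 128]

Answer: 2
Key observation: The state at step 12, [129, 129, 128, 128, 128, 129, 129, 128, 128, 128], reappears at step 14 — and no state repeats earlier — so the cycle the system enters has period 2.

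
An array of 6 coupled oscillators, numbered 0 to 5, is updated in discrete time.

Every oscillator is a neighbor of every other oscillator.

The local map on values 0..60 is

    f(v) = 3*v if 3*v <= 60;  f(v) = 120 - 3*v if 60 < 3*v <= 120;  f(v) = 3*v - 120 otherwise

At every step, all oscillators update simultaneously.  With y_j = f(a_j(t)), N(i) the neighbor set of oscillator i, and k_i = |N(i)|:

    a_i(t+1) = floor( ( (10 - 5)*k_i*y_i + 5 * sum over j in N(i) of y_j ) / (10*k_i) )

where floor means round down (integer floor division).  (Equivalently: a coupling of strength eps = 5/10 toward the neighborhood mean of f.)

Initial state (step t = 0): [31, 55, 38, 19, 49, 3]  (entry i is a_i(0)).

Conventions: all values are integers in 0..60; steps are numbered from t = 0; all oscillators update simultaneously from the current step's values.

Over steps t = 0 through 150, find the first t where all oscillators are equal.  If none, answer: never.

Simulating step by step:
t=0: [31, 55, 38, 19, 49, 3]  (not all equal)
t=1: [27, 35, 19, 39, 27, 20]  (not all equal)
t=2: [36, 27, 44, 22, 36, 45]  (not all equal)
t=3: [19, 30, 19, 36, 19, 20]  (not all equal)
t=4: [50, 39, 50, 32, 50, 51]  (not all equal)
t=5: [27, 16, 27, 24, 27, 28]  (not all equal)
t=6: [40, 44, 40, 44, 40, 39]  (not all equal)
t=7: [2, 7, 2, 7, 2, 3]  (not all equal)
t=8: [9, 15, 9, 15, 9, 10]  (not all equal)
t=9: [30, 38, 30, 38, 30, 32]  (not all equal)
t=10: [24, 15, 24, 15, 24, 22]  (not all equal)
t=11: [48, 46, 48, 46, 48, 50]  (not all equal)
t=12: [23, 21, 23, 21, 23, 25]  (not all equal)
t=13: [51, 54, 51, 54, 51, 49]  (not all equal)
t=14: [34, 37, 34, 37, 34, 31]  (not all equal)
t=15: [17, 13, 17, 13, 17, 20]  (not all equal)
t=16: [49, 44, 49, 44, 49, 53]  (not all equal)
t=17: [25, 19, 25, 19, 25, 30]  (not all equal)
t=18: [45, 50, 45, 50, 45, 39]  (not all equal)
t=19: [16, 22, 16, 22, 16, 12]  (not all equal)
t=20: [48, 50, 48, 50, 48, 43]  (not all equal)
t=21: [23, 26, 23, 26, 23, 17]  (not all equal)
t=22: [49, 45, 49, 45, 49, 49]  (not all equal)
t=23: [24, 19, 24, 19, 24, 24]  (not all equal)
t=24: [49, 53, 49, 53, 49, 49]  (not all equal)
t=25: [29, 34, 29, 34, 29, 29]  (not all equal)
t=26: [30, 24, 30, 24, 30, 30]  (not all equal)
t=27: [33, 40, 33, 40, 33, 33]  (not all equal)
t=28: [16, 8, 16, 8, 16, 16]  (not all equal)
t=29: [43, 33, 43, 33, 43, 43]  (not all equal)
t=30: [11, 16, 11, 16, 11, 11]  (not all equal)
t=31: [36, 42, 36, 42, 36, 36]  (not all equal)
t=32: [10, 8, 10, 8, 10, 10]  (not all equal)
t=33: [28, 26, 28, 26, 28, 28]  (not all equal)
t=34: [37, 39, 37, 39, 37, 37]  (not all equal)
t=35: [7, 5, 7, 5, 7, 7]  (not all equal)
t=36: [19, 17, 19, 17, 19, 19]  (not all equal)
t=37: [55, 53, 55, 53, 55, 55]  (not all equal)
t=38: [43, 41, 43, 41, 43, 43]  (not all equal)
t=39: [7, 5, 7, 5, 7, 7]  (not all equal)

Answer: never
Key observation: The state at step 35 reappears at step 39 — the system is in a cycle of period 4 from step 35 on.  No step 0..39 is synchronized, and the cycle repeats forever, so no step up to 150 (or ever) has all oscillators equal.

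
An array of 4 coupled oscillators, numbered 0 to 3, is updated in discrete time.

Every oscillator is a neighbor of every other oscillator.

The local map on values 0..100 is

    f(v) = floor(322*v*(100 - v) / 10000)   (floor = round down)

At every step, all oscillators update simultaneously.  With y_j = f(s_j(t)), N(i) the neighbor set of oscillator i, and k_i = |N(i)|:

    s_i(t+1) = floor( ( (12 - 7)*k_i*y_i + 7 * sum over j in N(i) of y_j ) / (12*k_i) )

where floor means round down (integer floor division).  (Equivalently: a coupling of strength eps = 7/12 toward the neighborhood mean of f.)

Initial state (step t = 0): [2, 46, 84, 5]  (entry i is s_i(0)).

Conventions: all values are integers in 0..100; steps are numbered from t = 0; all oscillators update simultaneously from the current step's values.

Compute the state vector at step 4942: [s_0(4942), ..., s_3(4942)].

Simulating step by step:
t=0: [2, 46, 84, 5]
t=1: [29, 45, 37, 31]
t=2: [70, 73, 72, 71]
t=3: [65, 64, 64, 65]
t=4: [73, 73, 73, 73]
t=5: [63, 63, 63, 63]
t=6: [75, 75, 75, 75]
t=7: [60, 60, 60, 60]
t=8: [77, 77, 77, 77]
t=9: [57, 57, 57, 57]
t=10: [78, 78, 78, 78]
t=11: [55, 55, 55, 55]
t=12: [79, 79, 79, 79]
t=13: [53, 53, 53, 53]
t=14: [80, 80, 80, 80]
t=15: [51, 51, 51, 51]
t=16: [80, 80, 80, 80]

Answer: [80, 80, 80, 80]
Key observation: The state at step 14, [80, 80, 80, 80], reappears at step 16: the system is in a cycle of period 2 from step 14 on.  Therefore the state at step 4942 equals the state at step 14 + ((4942 - 14) mod 2) = 14, which is [80, 80, 80, 80].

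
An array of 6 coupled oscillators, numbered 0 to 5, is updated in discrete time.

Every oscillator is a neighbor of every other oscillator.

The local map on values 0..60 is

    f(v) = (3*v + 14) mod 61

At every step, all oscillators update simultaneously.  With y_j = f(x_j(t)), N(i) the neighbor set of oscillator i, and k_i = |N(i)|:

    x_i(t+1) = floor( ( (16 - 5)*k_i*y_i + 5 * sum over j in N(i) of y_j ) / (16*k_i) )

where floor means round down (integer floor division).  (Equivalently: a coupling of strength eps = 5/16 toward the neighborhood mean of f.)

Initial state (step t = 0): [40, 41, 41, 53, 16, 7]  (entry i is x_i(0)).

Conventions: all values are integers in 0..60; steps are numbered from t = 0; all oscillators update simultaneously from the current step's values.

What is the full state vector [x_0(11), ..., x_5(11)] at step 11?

Answer: [20, 18, 18, 7, 11, 37]

Derivation:
t=0: [40, 41, 41, 53, 16, 7]
t=1: [15, 17, 17, 39, 8, 29]
t=2: [46, 12, 12, 15, 33, 34]
t=3: [37, 49, 49, 55, 51, 52]
t=4: [16, 38, 38, 50, 42, 44]
t=5: [6, 9, 9, 32, 17, 21]
t=6: [31, 37, 37, 42, 13, 21]
t=7: [37, 10, 10, 19, 41, 18]
t=8: [9, 35, 35, 13, 17, 12]
t=9: [42, 52, 52, 49, 19, 47]
t=10: [23, 42, 42, 36, 18, 32]
t=11: [20, 18, 18, 7, 11, 37]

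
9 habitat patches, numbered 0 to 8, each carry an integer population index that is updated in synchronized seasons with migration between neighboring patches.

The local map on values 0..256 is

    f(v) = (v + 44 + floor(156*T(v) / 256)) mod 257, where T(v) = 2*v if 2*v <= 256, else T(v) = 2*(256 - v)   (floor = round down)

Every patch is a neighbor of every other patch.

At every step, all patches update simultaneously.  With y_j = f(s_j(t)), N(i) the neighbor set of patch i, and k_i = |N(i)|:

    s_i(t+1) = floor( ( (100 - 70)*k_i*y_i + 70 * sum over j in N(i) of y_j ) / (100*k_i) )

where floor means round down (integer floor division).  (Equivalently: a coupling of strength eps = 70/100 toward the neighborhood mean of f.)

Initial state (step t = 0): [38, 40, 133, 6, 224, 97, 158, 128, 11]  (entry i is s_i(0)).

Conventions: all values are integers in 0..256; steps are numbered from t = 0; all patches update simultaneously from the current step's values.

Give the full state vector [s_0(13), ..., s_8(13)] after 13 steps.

Answer: [60, 60, 60, 60, 60, 60, 60, 60, 60]

Derivation:
t=0: [38, 40, 133, 6, 224, 97, 158, 128, 11]
t=1: [83, 84, 70, 68, 66, 56, 69, 71, 70]
t=2: [206, 206, 200, 199, 198, 193, 199, 200, 200]
t=3: [54, 54, 54, 54, 54, 54, 54, 54, 54]
t=4: [163, 163, 163, 163, 163, 163, 163, 163, 163]
t=5: [63, 63, 63, 63, 63, 63, 63, 63, 63]
t=6: [183, 183, 183, 183, 183, 183, 183, 183, 183]
t=7: [58, 58, 58, 58, 58, 58, 58, 58, 58]
t=8: [172, 172, 172, 172, 172, 172, 172, 172, 172]
t=9: [61, 61, 61, 61, 61, 61, 61, 61, 61]
t=10: [179, 179, 179, 179, 179, 179, 179, 179, 179]
t=11: [59, 59, 59, 59, 59, 59, 59, 59, 59]
t=12: [174, 174, 174, 174, 174, 174, 174, 174, 174]
t=13: [60, 60, 60, 60, 60, 60, 60, 60, 60]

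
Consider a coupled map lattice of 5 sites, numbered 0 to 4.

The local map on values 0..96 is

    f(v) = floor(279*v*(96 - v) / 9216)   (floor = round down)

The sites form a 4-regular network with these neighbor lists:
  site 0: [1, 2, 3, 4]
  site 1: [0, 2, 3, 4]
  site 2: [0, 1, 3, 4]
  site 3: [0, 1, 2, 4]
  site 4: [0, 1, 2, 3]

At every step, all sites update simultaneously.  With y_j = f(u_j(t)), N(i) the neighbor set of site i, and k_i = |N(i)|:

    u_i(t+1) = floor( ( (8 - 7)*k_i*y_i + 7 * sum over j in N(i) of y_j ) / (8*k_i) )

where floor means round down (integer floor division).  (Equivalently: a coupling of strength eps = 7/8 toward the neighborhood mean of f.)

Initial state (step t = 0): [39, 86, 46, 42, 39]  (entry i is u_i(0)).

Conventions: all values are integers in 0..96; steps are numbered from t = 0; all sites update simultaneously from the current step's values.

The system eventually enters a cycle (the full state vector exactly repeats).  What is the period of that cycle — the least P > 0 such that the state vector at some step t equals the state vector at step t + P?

Answer: 2
Key observation: The state at step 5, [62, 62, 62, 62, 62], reappears at step 7 — and no state repeats earlier — so the cycle the system enters has period 2.

Derivation:
t=0: [39, 86, 46, 42, 39]
t=1: [58, 62, 58, 58, 58]
t=2: [65, 65, 65, 65, 65]
t=3: [61, 61, 61, 61, 61]
t=4: [64, 64, 64, 64, 64]
t=5: [62, 62, 62, 62, 62]
t=6: [63, 63, 63, 63, 63]
t=7: [62, 62, 62, 62, 62]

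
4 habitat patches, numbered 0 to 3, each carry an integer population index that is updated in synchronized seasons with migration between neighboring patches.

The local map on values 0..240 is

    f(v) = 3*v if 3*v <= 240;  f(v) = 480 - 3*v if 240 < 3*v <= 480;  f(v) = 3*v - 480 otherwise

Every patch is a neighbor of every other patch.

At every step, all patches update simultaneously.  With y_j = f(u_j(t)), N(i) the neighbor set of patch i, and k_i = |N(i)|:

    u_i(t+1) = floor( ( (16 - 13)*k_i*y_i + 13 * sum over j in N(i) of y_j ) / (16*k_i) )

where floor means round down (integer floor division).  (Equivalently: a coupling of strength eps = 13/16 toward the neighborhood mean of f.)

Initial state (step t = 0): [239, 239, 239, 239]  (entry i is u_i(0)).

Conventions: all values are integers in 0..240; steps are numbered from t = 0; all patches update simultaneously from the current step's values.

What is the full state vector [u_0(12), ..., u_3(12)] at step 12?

Simulating step by step:
t=0: [239, 239, 239, 239]
t=1: [237, 237, 237, 237]
t=2: [231, 231, 231, 231]
t=3: [213, 213, 213, 213]
t=4: [159, 159, 159, 159]
t=5: [3, 3, 3, 3]
t=6: [9, 9, 9, 9]
t=7: [27, 27, 27, 27]
t=8: [81, 81, 81, 81]
t=9: [237, 237, 237, 237]
t=10: [231, 231, 231, 231]
t=11: [213, 213, 213, 213]
t=12: [159, 159, 159, 159]

Answer: [159, 159, 159, 159]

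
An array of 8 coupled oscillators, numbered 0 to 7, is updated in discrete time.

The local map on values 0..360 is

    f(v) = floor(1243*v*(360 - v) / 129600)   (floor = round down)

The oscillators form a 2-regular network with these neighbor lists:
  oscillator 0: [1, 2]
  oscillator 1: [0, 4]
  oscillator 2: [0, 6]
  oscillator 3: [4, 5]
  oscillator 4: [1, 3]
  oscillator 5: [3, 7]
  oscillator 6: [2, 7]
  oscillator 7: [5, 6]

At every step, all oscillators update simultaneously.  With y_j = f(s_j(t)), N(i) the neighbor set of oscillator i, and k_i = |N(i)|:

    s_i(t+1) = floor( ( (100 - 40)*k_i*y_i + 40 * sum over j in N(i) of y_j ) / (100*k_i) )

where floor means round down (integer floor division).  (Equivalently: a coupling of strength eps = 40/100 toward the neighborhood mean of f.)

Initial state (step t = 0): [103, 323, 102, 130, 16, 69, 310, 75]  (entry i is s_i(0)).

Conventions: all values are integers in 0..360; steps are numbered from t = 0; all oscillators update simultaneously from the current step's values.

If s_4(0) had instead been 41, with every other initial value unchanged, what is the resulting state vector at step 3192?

Simulating step by step:
t=0: [103, 323, 102, 130, 41, 69, 310, 75]
t=1: [225, 144, 231, 235, 155, 213, 180, 191]
t=2: [291, 297, 291, 289, 298, 298, 304, 307]
t=3: [189, 181, 186, 188, 181, 176, 167, 161]
t=4: [309, 309, 309, 310, 310, 309, 308, 308]
t=5: [151, 150, 151, 148, 148, 150, 152, 152]
t=6: [302, 301, 302, 300, 300, 301, 302, 302]
t=7: [167, 169, 167, 171, 171, 169, 167, 167]
t=8: [309, 309, 309, 309, 309, 309, 309, 309]
t=9: [151, 151, 151, 151, 151, 151, 151, 151]
t=10: [302, 302, 302, 302, 302, 302, 302, 302]
t=11: [167, 167, 167, 167, 167, 167, 167, 167]
t=12: [309, 309, 309, 309, 309, 309, 309, 309]

Answer: [309, 309, 309, 309, 309, 309, 309, 309]
Key observation: The state at step 8, [309, 309, 309, 309, 309, 309, 309, 309], reappears at step 12: the system is in a cycle of period 4 from step 8 on.  Therefore the state at step 3192 equals the state at step 8 + ((3192 - 8) mod 4) = 8, which is [309, 309, 309, 309, 309, 309, 309, 309].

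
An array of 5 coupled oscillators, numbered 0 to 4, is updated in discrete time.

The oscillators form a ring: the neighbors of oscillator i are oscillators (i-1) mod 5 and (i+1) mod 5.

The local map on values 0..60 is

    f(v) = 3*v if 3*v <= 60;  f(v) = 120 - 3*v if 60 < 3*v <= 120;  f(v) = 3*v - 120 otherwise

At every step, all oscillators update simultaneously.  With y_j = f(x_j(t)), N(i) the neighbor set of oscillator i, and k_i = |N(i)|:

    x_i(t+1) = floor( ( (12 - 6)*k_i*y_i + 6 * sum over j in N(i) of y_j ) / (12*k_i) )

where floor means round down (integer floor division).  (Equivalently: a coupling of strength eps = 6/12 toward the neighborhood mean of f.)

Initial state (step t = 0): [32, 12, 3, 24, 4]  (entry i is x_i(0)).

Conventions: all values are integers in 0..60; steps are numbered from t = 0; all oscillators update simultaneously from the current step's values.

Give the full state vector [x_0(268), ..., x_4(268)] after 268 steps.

Simulating step by step:
t=0: [32, 12, 3, 24, 4]
t=1: [24, 26, 25, 29, 24]
t=2: [46, 44, 41, 39, 44]
t=3: [15, 11, 5, 5, 11]
t=4: [39, 31, 19, 19, 31]
t=5: [15, 28, 49, 49, 28]
t=6: [40, 36, 29, 29, 36]
t=7: [6, 14, 27, 27, 14]
t=8: [30, 35, 39, 39, 35]
t=9: [22, 15, 6, 6, 15]
t=10: [49, 40, 24, 24, 40]
t=11: [13, 18, 36, 36, 18]
t=12: [46, 39, 22, 22, 39]
t=13: [10, 19, 41, 41, 19]
t=14: [43, 36, 16, 16, 36]
t=15: [10, 20, 39, 39, 20]
t=16: [45, 38, 17, 17, 38]
t=17: [10, 19, 39, 39, 19]
t=18: [43, 36, 16, 16, 36]

Answer: [45, 38, 17, 17, 38]
Key observation: The state at step 14, [43, 36, 16, 16, 36], reappears at step 18: the system is in a cycle of period 4 from step 14 on.  Therefore the state at step 268 equals the state at step 14 + ((268 - 14) mod 4) = 16, which is [45, 38, 17, 17, 38].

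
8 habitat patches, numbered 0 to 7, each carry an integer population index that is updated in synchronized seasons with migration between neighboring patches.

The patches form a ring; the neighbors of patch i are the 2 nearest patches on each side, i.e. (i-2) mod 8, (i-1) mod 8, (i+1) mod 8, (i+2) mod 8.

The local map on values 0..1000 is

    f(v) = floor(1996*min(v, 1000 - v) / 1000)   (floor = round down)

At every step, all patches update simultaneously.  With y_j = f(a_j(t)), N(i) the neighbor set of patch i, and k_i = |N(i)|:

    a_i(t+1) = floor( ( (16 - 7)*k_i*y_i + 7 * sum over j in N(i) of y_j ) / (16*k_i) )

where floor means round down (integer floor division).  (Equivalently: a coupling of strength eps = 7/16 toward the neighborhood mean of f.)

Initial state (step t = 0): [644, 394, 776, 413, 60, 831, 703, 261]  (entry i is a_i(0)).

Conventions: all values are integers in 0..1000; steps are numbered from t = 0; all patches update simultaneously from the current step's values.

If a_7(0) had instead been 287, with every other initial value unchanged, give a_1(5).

Answer: a_1(5) = 241
Key observation: This trace re-runs the system from the modified initial state.

Derivation:
t=0: [644, 394, 776, 413, 60, 831, 703, 287]
t=1: [661, 721, 518, 648, 307, 420, 523, 586]
t=2: [740, 659, 819, 719, 722, 809, 858, 795]
t=3: [480, 584, 455, 531, 484, 411, 362, 433]
t=4: [902, 867, 914, 911, 913, 842, 800, 850]
t=5: [233, 241, 184, 200, 213, 291, 331, 296]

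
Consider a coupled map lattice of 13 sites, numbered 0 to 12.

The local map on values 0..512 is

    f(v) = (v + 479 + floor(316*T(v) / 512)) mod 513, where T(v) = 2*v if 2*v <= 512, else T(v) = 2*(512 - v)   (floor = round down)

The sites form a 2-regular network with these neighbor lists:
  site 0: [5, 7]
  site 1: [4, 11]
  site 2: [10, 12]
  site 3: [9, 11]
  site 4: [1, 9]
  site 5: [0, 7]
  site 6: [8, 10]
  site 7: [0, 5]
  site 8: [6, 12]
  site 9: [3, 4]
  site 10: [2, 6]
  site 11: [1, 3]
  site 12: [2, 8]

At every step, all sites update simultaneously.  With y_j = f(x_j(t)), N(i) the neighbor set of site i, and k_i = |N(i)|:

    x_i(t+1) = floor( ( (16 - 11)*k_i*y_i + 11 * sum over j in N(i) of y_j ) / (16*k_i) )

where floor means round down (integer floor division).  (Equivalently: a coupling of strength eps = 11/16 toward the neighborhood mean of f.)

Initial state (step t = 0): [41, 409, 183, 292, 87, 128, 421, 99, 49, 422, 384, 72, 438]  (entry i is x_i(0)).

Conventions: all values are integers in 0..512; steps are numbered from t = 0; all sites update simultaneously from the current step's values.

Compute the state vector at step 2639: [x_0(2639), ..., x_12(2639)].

Simulating step by step:
t=0: [41, 409, 183, 292, 87, 128, 421, 99, 49, 422, 384, 72, 438]
t=1: [168, 255, 461, 219, 394, 162, 356, 164, 365, 216, 458, 217, 309]
t=2: [333, 335, 325, 450, 319, 333, 344, 333, 164, 470, 321, 304, 347]
t=3: [6, 9, 6, 325, 172, 6, 118, 6, 106, 324, 6, 175, 117]
t=4: [492, 398, 400, 128, 284, 492, 310, 492, 219, 125, 401, 285, 309]
t=5: [482, 169, 334, 169, 263, 482, 333, 482, 150, 169, 334, 265, 333]
t=6: [485, 122, 6, 232, 243, 485, 107, 485, 98, 233, 6, 242, 107]
t=7: [484, 422, 393, 492, 407, 484, 296, 484, 198, 492, 393, 406, 296]
t=8: [484, 501, 336, 488, 494, 484, 318, 484, 137, 488, 336, 494, 318]
t=9: [484, 481, 7, 482, 481, 484, 98, 484, 91, 482, 7, 481, 98]
t=10: [484, 485, 387, 485, 485, 484, 285, 484, 179, 485, 387, 485, 285]
t=11: [484, 484, 338, 484, 484, 484, 305, 484, 126, 484, 338, 484, 305]
t=12: [484, 484, 7, 484, 484, 484, 90, 484, 86, 484, 7, 484, 90]
t=13: [484, 484, 381, 484, 484, 484, 276, 484, 164, 484, 381, 484, 276]
t=14: [484, 484, 340, 484, 484, 484, 295, 484, 117, 484, 340, 484, 295]
t=15: [484, 484, 8, 484, 484, 484, 84, 484, 81, 484, 8, 484, 84]
t=16: [484, 484, 378, 484, 484, 484, 268, 484, 150, 484, 378, 484, 268]
t=17: [484, 484, 341, 484, 484, 484, 285, 484, 109, 484, 341, 484, 285]
t=18: [484, 484, 9, 484, 484, 484, 79, 484, 77, 484, 9, 484, 79]
t=19: [484, 484, 376, 484, 484, 484, 263, 484, 140, 484, 376, 484, 263]
t=20: [484, 484, 341, 484, 484, 484, 277, 484, 102, 484, 341, 484, 277]
t=21: [484, 484, 10, 484, 484, 484, 74, 484, 74, 484, 10, 484, 74]
t=22: [484, 484, 373, 484, 484, 484, 258, 484, 131, 484, 373, 484, 258]
t=23: [484, 484, 342, 484, 484, 484, 271, 484, 97, 484, 342, 484, 271]
t=24: [484, 484, 9, 484, 484, 484, 70, 484, 71, 484, 9, 484, 70]
t=25: [484, 484, 369, 484, 484, 484, 252, 484, 122, 484, 369, 484, 252]
t=26: [484, 484, 340, 484, 484, 484, 262, 484, 85, 484, 340, 484, 262]
t=27: [484, 484, 11, 484, 484, 484, 62, 484, 64, 484, 11, 484, 62]
t=28: [484, 484, 365, 484, 484, 484, 242, 484, 105, 484, 365, 484, 242]
t=29: [484, 484, 509, 484, 484, 484, 402, 484, 410, 484, 509, 484, 402]
t=30: [484, 484, 486, 484, 484, 484, 493, 484, 502, 484, 486, 484, 493]
t=31: [484, 484, 483, 484, 484, 484, 482, 484, 481, 484, 483, 484, 482]
t=32: [484, 484, 484, 484, 484, 484, 484, 484, 485, 484, 484, 484, 484]
t=33: [484, 484, 484, 484, 484, 484, 484, 484, 484, 484, 484, 484, 484]
t=34: [484, 484, 484, 484, 484, 484, 484, 484, 484, 484, 484, 484, 484]

Answer: [484, 484, 484, 484, 484, 484, 484, 484, 484, 484, 484, 484, 484]
Key observation: The state at step 33, [484, 484, 484, 484, 484, 484, 484, 484, 484, 484, 484, 484, 484], reappears at step 34: the system is in a cycle of period 1 from step 33 on.  Therefore the state at step 2639 equals the state at step 33 + ((2639 - 33) mod 1) = 33, which is [484, 484, 484, 484, 484, 484, 484, 484, 484, 484, 484, 484, 484].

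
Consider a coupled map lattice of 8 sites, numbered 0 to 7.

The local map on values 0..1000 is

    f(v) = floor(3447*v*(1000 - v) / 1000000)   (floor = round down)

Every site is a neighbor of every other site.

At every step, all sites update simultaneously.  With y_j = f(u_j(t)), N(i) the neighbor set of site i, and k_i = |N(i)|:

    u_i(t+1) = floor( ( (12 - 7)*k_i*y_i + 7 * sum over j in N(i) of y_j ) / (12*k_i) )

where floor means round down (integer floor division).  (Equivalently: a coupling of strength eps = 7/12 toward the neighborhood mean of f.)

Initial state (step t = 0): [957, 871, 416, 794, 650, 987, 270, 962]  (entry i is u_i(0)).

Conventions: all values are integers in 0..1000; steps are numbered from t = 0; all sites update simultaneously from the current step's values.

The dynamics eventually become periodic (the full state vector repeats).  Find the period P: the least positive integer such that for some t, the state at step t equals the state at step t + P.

Answer: 4
Key observation: The state at step 12, [857, 857, 857, 857, 857, 857, 857, 857], reappears at step 16 — and no state repeats earlier — so the cycle the system enters has period 4.

Derivation:
t=0: [957, 871, 416, 794, 650, 987, 270, 962]
t=1: [343, 425, 575, 484, 558, 311, 523, 338]
t=2: [803, 825, 825, 831, 828, 790, 831, 801]
t=3: [524, 508, 508, 504, 506, 533, 504, 526]
t=4: [859, 860, 860, 860, 860, 859, 860, 859]
t=5: [416, 415, 415, 415, 415, 416, 415, 416]
t=6: [836, 836, 836, 836, 836, 836, 836, 836]
t=7: [472, 472, 472, 472, 472, 472, 472, 472]
t=8: [859, 859, 859, 859, 859, 859, 859, 859]
t=9: [417, 417, 417, 417, 417, 417, 417, 417]
t=10: [838, 838, 838, 838, 838, 838, 838, 838]
t=11: [467, 467, 467, 467, 467, 467, 467, 467]
t=12: [857, 857, 857, 857, 857, 857, 857, 857]
t=13: [422, 422, 422, 422, 422, 422, 422, 422]
t=14: [840, 840, 840, 840, 840, 840, 840, 840]
t=15: [463, 463, 463, 463, 463, 463, 463, 463]
t=16: [857, 857, 857, 857, 857, 857, 857, 857]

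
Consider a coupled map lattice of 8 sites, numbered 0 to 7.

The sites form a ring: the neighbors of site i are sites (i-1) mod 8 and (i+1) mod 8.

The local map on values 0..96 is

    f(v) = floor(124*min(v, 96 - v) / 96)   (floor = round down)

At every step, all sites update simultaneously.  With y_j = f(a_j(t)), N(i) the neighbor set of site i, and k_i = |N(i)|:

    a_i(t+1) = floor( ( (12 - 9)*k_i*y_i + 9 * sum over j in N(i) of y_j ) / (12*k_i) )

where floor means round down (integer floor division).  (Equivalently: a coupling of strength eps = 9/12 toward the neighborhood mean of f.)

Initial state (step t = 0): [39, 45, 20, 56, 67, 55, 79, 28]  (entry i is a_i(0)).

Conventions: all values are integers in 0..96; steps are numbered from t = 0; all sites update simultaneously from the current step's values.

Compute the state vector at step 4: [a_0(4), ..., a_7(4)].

Answer: [53, 55, 53, 53, 49, 49, 49, 52]

Derivation:
t=0: [39, 45, 20, 56, 67, 55, 79, 28]
t=1: [47, 42, 47, 36, 47, 34, 38, 35]
t=2: [52, 58, 52, 56, 48, 51, 45, 52]
t=3: [53, 54, 51, 57, 56, 59, 57, 56]
t=4: [53, 55, 53, 53, 49, 49, 49, 52]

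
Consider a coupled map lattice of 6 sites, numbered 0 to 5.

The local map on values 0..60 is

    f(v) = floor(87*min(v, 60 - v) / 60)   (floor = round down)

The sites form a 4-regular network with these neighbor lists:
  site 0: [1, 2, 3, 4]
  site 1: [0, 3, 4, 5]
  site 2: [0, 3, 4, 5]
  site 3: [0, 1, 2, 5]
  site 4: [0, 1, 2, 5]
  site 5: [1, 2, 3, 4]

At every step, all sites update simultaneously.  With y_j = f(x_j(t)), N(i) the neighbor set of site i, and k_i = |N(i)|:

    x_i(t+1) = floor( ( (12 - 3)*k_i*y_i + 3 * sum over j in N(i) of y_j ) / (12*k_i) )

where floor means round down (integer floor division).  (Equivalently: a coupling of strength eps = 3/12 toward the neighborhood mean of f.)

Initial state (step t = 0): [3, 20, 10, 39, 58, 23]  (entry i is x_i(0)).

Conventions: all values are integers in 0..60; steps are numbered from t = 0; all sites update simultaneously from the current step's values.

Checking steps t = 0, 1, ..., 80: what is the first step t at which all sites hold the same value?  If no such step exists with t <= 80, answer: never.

Simulating step by step:
t=0: [3, 20, 10, 39, 58, 23]  (not all equal)
t=1: [7, 26, 14, 27, 6, 29]  (not all equal)
t=2: [14, 33, 21, 36, 12, 38]  (not all equal)
t=3: [22, 35, 28, 33, 20, 30]  (not all equal)
t=4: [32, 35, 38, 38, 31, 41]  (not all equal)
t=5: [38, 35, 32, 31, 39, 29]  (not all equal)
t=6: [32, 36, 39, 40, 31, 40]  (not all equal)
t=7: [38, 34, 31, 30, 39, 30]  (not all equal)
t=8: [32, 36, 40, 41, 32, 41]  (not all equal)
t=9: [38, 33, 30, 28, 38, 28]  (not all equal)
t=10: [32, 38, 41, 39, 32, 39]  (not all equal)
t=11: [38, 32, 29, 30, 38, 30]  (not all equal)
t=12: [33, 39, 40, 42, 33, 42]  (not all equal)
t=13: [37, 30, 29, 27, 37, 27]  (not all equal)
t=14: [34, 41, 40, 39, 34, 39]  (not all equal)
t=15: [35, 28, 30, 30, 35, 30]  (not all equal)
t=16: [37, 39, 42, 42, 37, 42]  (not all equal)
t=17: [31, 29, 26, 26, 31, 26]  (not all equal)
t=18: [41, 41, 37, 37, 41, 37]  (not all equal)
t=19: [27, 27, 32, 32, 27, 32]  (not all equal)
t=20: [39, 39, 39, 39, 39, 39]  (all equal)

Answer: 20
Key observation: Synchronization is absorbing here: once all sites are equal they stay equal, and step 20 is the first all-equal step.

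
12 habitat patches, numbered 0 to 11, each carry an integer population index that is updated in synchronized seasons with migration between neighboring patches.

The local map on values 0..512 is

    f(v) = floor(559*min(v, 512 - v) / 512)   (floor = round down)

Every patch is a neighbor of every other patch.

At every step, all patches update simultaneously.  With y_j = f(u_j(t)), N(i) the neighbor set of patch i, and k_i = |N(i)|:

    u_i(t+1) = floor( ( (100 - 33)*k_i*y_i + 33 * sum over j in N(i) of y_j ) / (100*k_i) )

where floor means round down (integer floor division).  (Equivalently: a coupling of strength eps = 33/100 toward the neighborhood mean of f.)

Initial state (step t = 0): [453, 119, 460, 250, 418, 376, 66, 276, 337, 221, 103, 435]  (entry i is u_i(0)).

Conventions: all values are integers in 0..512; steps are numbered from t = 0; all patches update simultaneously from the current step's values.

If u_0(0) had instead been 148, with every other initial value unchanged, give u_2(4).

Simulating step by step:
t=0: [148, 119, 460, 250, 418, 376, 66, 276, 337, 221, 103, 435]
t=1: [157, 137, 90, 228, 120, 149, 100, 219, 176, 208, 126, 108]
t=2: [168, 154, 122, 218, 143, 163, 129, 212, 182, 204, 147, 134]
t=3: [181, 172, 149, 216, 164, 177, 154, 212, 191, 206, 166, 158]
t=4: [196, 189, 173, 220, 184, 193, 177, 217, 203, 213, 185, 180]

Answer: u_2(4) = 173
Key observation: This trace re-runs the system from the modified initial state.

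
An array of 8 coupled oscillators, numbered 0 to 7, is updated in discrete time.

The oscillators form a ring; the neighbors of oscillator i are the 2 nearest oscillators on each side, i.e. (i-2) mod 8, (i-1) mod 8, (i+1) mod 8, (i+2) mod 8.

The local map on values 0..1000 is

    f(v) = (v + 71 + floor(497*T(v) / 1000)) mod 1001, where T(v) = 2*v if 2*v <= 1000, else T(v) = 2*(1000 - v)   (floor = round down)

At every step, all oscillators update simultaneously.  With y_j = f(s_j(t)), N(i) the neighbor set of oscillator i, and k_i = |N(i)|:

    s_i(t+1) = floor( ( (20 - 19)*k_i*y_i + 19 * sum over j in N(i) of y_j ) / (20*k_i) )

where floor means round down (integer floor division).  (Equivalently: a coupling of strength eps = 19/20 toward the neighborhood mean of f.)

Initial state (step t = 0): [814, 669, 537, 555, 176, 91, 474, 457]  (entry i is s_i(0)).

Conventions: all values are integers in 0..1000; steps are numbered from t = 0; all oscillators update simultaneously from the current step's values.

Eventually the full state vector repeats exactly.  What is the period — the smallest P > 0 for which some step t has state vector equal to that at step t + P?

Answer: 7
Key observation: The state at step 6, [68, 68, 68, 68, 68, 68, 68, 68], reappears at step 13 — and no state repeats earlier — so the cycle the system enters has period 7.

Derivation:
t=0: [814, 669, 537, 555, 176, 91, 474, 457]
t=1: [272, 284, 151, 195, 116, 365, 409, 144]
t=2: [565, 459, 496, 523, 612, 516, 536, 714]
t=3: [283, 111, 284, 283, 65, 67, 67, 285]
t=4: [452, 619, 450, 348, 409, 408, 408, 349]
t=5: [686, 827, 687, 704, 875, 827, 877, 704]
t=6: [68, 68, 68, 68, 68, 68, 68, 68]
t=7: [206, 206, 206, 206, 206, 206, 206, 206]
t=8: [481, 481, 481, 481, 481, 481, 481, 481]
t=9: [29, 29, 29, 29, 29, 29, 29, 29]
t=10: [128, 128, 128, 128, 128, 128, 128, 128]
t=11: [326, 326, 326, 326, 326, 326, 326, 326]
t=12: [721, 721, 721, 721, 721, 721, 721, 721]
t=13: [68, 68, 68, 68, 68, 68, 68, 68]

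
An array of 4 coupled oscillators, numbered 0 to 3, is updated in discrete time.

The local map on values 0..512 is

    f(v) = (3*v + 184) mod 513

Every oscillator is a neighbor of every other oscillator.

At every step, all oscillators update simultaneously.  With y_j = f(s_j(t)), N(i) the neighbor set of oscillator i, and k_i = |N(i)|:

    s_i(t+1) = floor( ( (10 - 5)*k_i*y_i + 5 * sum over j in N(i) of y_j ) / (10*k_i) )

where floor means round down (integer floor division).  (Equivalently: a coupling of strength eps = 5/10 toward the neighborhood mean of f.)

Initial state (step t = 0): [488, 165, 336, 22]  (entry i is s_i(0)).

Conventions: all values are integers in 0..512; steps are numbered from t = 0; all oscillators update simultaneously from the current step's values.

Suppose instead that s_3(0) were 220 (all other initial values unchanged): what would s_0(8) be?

Simulating step by step:
t=0: [488, 165, 336, 220]
t=1: [165, 184, 184, 239]
t=2: [222, 241, 241, 296]
t=3: [307, 326, 326, 210]
t=4: [135, 154, 154, 209]
t=5: [132, 151, 151, 206]
t=6: [123, 142, 142, 197]
t=7: [96, 115, 115, 170]
t=8: [271, 119, 119, 174]

Answer: s_0(8) = 271
Key observation: This trace re-runs the system from the modified initial state.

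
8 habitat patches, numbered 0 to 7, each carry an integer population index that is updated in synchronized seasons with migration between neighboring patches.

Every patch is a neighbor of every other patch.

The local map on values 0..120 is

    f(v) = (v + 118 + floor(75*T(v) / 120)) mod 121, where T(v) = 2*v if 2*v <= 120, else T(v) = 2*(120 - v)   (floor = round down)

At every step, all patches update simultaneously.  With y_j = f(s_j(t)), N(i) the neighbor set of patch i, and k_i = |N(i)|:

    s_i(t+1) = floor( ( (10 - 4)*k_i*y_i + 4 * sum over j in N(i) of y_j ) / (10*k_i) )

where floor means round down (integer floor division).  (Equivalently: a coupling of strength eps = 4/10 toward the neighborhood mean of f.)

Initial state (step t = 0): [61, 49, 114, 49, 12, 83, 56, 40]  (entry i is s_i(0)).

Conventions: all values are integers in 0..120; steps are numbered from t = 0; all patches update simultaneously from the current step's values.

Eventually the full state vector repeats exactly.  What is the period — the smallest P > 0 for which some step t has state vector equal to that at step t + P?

Simulating step by step:
t=0: [61, 49, 114, 49, 12, 83, 56, 40]
t=1: [31, 84, 90, 84, 39, 29, 27, 73]
t=2: [52, 19, 18, 19, 62, 50, 47, 20]
t=3: [90, 49, 48, 49, 33, 87, 83, 50]
t=4: [30, 87, 86, 87, 67, 31, 31, 88]
t=5: [47, 14, 14, 14, 17, 48, 48, 14]
t=6: [81, 41, 41, 41, 45, 83, 83, 41]
t=7: [29, 75, 75, 75, 80, 29, 29, 75]
t=8: [46, 16, 16, 16, 15, 46, 46, 16]
t=9: [80, 44, 44, 44, 42, 80, 80, 44]
t=10: [31, 80, 80, 80, 77, 31, 31, 80]
t=11: [48, 16, 16, 16, 16, 48, 48, 16]
t=12: [84, 45, 45, 45, 45, 84, 84, 45]
t=13: [31, 82, 82, 82, 82, 31, 31, 82]
t=14: [48, 15, 15, 15, 15, 48, 48, 15]
t=15: [83, 42, 42, 42, 42, 83, 83, 42]
t=16: [29, 76, 76, 76, 76, 29, 29, 76]
t=17: [46, 16, 16, 16, 16, 46, 46, 16]
t=18: [80, 44, 44, 44, 44, 80, 80, 44]
t=19: [31, 80, 80, 80, 80, 31, 31, 80]
t=20: [48, 16, 16, 16, 16, 48, 48, 16]

Answer: 9
Key observation: The state at step 11, [48, 16, 16, 16, 16, 48, 48, 16], reappears at step 20 — and no state repeats earlier — so the cycle the system enters has period 9.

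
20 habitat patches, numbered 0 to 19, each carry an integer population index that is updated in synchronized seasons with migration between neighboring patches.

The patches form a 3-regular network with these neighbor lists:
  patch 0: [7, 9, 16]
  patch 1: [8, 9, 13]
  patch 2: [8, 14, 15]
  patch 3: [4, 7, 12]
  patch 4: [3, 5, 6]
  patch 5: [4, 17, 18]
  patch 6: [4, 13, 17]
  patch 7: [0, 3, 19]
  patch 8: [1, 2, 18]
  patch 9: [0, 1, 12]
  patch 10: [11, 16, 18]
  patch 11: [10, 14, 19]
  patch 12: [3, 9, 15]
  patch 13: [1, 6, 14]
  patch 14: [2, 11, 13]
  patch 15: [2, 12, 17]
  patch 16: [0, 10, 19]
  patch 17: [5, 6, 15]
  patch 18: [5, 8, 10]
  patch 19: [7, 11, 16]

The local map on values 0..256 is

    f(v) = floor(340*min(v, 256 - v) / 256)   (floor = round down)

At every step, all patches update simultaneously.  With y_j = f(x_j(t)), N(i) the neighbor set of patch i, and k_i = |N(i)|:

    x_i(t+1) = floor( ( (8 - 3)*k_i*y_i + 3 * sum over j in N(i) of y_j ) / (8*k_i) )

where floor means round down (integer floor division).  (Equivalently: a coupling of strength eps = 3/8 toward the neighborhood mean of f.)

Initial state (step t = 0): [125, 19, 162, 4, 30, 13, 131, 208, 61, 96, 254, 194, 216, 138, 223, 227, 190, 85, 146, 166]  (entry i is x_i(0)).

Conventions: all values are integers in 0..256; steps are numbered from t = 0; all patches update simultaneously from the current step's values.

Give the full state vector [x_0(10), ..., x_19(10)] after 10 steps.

Answer: [135, 141, 160, 123, 130, 148, 142, 135, 154, 129, 166, 165, 130, 150, 164, 151, 152, 152, 160, 154]

Derivation:
t=0: [125, 19, 162, 4, 30, 13, 131, 208, 61, 96, 254, 194, 216, 138, 223, 227, 190, 85, 146, 166]
t=1: [138, 61, 97, 22, 47, 47, 142, 75, 87, 109, 40, 71, 54, 126, 72, 59, 90, 97, 103, 103]
t=2: [142, 103, 116, 47, 69, 79, 139, 102, 115, 128, 76, 94, 75, 145, 108, 89, 117, 116, 113, 124]
t=3: [151, 143, 147, 79, 97, 114, 145, 131, 150, 154, 116, 128, 105, 146, 142, 124, 148, 143, 138, 154]
t=4: [142, 146, 146, 119, 130, 148, 144, 151, 143, 137, 154, 161, 137, 147, 151, 156, 142, 151, 153, 144]
t=5: [150, 147, 143, 156, 160, 144, 148, 144, 147, 155, 136, 131, 154, 144, 138, 137, 148, 139, 138, 144]
t=6: [140, 143, 151, 133, 132, 147, 143, 145, 146, 136, 157, 161, 137, 147, 155, 153, 145, 153, 153, 149]
t=7: [152, 149, 138, 160, 159, 144, 149, 149, 144, 157, 133, 129, 156, 144, 134, 139, 145, 138, 137, 141]
t=8: [138, 142, 155, 129, 132, 147, 142, 140, 149, 133, 161, 164, 134, 148, 160, 152, 148, 153, 156, 152]
t=9: [155, 150, 134, 165, 160, 144, 149, 154, 140, 160, 128, 125, 159, 143, 129, 140, 141, 139, 134, 138]
t=10: [135, 141, 160, 123, 130, 148, 142, 135, 154, 129, 166, 165, 130, 150, 164, 151, 152, 152, 160, 154]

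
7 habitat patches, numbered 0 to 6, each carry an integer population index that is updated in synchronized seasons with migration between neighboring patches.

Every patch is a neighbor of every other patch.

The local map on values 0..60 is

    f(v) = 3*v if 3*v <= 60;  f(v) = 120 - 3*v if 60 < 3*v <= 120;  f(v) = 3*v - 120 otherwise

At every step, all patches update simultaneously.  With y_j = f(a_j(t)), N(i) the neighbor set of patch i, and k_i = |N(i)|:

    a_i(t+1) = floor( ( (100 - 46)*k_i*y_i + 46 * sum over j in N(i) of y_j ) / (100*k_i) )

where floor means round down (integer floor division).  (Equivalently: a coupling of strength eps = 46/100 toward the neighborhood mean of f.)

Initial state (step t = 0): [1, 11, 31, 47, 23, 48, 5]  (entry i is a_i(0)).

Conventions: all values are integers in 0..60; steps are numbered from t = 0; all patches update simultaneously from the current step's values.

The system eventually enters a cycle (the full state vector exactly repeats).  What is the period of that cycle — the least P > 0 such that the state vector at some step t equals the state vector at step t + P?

Simulating step by step:
t=0: [1, 11, 31, 47, 23, 48, 5]
t=1: [14, 28, 25, 23, 36, 24, 20]
t=2: [42, 39, 43, 46, 28, 44, 50]
t=3: [11, 10, 12, 17, 25, 14, 22]
t=4: [37, 36, 38, 45, 43, 41, 47]
t=5: [9, 11, 8, 12, 9, 7, 15]
t=6: [28, 31, 27, 33, 28, 26, 37]
t=7: [32, 28, 34, 25, 32, 35, 20]
t=8: [28, 33, 25, 37, 28, 23, 44]
t=9: [32, 25, 36, 20, 32, 39, 21]
t=10: [28, 38, 22, 45, 28, 18, 43]
t=11: [32, 18, 41, 23, 32, 41, 20]
t=12: [27, 41, 18, 40, 27, 18, 44]
t=13: [33, 16, 40, 15, 33, 40, 20]
t=14: [24, 37, 14, 35, 24, 14, 42]
t=15: [38, 20, 35, 23, 38, 35, 18]
t=16: [18, 43, 22, 39, 18, 22, 40]
t=17: [42, 21, 42, 18, 42, 42, 17]
t=18: [17, 40, 17, 39, 17, 17, 37]
t=19: [40, 16, 40, 17, 40, 40, 20]
t=20: [12, 34, 12, 35, 12, 12, 39]
t=21: [30, 22, 30, 20, 30, 30, 15]
t=22: [35, 46, 35, 49, 35, 35, 42]
t=23: [15, 16, 15, 21, 15, 15, 11]
t=24: [45, 46, 45, 50, 45, 45, 39]
t=25: [15, 16, 15, 22, 15, 15, 9]
t=26: [44, 45, 44, 48, 44, 44, 36]
t=27: [13, 14, 13, 18, 13, 13, 13]
t=28: [40, 41, 40, 47, 40, 40, 40]
t=29: [1, 3, 1, 11, 1, 1, 1]
t=30: [5, 8, 5, 19, 5, 5, 5]
t=31: [18, 23, 18, 38, 18, 18, 18]
t=32: [50, 48, 50, 27, 50, 50, 50]
t=33: [30, 27, 30, 34, 30, 30, 30]
t=34: [29, 33, 29, 24, 29, 29, 29]
t=35: [33, 27, 33, 40, 33, 33, 33]
t=36: [20, 29, 20, 11, 20, 20, 20]
t=37: [55, 43, 55, 43, 55, 55, 55]
t=38: [39, 22, 39, 22, 39, 39, 39]
t=39: [10, 34, 10, 34, 10, 10, 10]
t=40: [28, 22, 28, 22, 28, 28, 28]
t=41: [38, 47, 38, 47, 38, 38, 38]
t=42: [8, 15, 8, 15, 8, 8, 8]
t=43: [27, 36, 27, 36, 27, 27, 27]
t=44: [34, 22, 34, 22, 34, 34, 34]
t=45: [23, 40, 23, 40, 23, 23, 23]
t=46: [43, 19, 43, 19, 43, 43, 43]
t=47: [16, 38, 16, 38, 16, 16, 16]
t=48: [41, 22, 41, 22, 41, 41, 41]
t=49: [10, 34, 10, 34, 10, 10, 10]

Answer: 10
Key observation: The state at step 39, [10, 34, 10, 34, 10, 10, 10], reappears at step 49 — and no state repeats earlier — so the cycle the system enters has period 10.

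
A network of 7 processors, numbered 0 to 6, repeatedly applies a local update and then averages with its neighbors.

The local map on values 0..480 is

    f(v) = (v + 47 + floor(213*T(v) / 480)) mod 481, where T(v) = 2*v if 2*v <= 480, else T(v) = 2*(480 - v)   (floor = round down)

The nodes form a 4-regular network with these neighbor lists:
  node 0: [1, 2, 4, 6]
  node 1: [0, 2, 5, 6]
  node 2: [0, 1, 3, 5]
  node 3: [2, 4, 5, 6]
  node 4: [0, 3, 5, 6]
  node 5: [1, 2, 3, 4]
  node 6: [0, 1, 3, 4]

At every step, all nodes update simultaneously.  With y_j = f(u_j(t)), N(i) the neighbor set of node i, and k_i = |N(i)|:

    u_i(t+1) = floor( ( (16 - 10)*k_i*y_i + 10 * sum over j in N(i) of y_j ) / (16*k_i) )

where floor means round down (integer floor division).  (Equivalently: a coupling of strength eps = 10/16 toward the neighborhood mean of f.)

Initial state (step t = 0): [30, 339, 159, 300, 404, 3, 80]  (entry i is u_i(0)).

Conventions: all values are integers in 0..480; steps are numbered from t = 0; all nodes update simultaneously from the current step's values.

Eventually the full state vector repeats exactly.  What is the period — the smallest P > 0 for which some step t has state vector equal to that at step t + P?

Simulating step by step:
t=0: [30, 339, 159, 300, 404, 3, 80]
t=1: [134, 120, 162, 108, 72, 88, 104]
t=2: [276, 275, 293, 248, 225, 245, 248]
t=3: [92, 21, 21, 90, 189, 90, 90]
t=4: [206, 147, 147, 224, 286, 204, 225]
t=5: [341, 381, 380, 371, 291, 340, 372]
t=6: [30, 32, 32, 31, 28, 30, 31]
t=7: [103, 105, 105, 104, 102, 103, 104]
t=8: [242, 243, 243, 242, 240, 242, 242]
t=9: [19, 19, 19, 19, 19, 19, 19]
t=10: [82, 82, 82, 82, 82, 82, 82]
t=11: [201, 201, 201, 201, 201, 201, 201]
t=12: [426, 426, 426, 426, 426, 426, 426]
t=13: [39, 39, 39, 39, 39, 39, 39]
t=14: [120, 120, 120, 120, 120, 120, 120]
t=15: [273, 273, 273, 273, 273, 273, 273]
t=16: [22, 22, 22, 22, 22, 22, 22]
t=17: [88, 88, 88, 88, 88, 88, 88]
t=18: [213, 213, 213, 213, 213, 213, 213]
t=19: [449, 449, 449, 449, 449, 449, 449]
t=20: [42, 42, 42, 42, 42, 42, 42]
t=21: [126, 126, 126, 126, 126, 126, 126]
t=22: [284, 284, 284, 284, 284, 284, 284]
t=23: [23, 23, 23, 23, 23, 23, 23]
t=24: [90, 90, 90, 90, 90, 90, 90]
t=25: [216, 216, 216, 216, 216, 216, 216]
t=26: [454, 454, 454, 454, 454, 454, 454]
t=27: [43, 43, 43, 43, 43, 43, 43]
t=28: [128, 128, 128, 128, 128, 128, 128]
t=29: [288, 288, 288, 288, 288, 288, 288]
t=30: [24, 24, 24, 24, 24, 24, 24]
t=31: [92, 92, 92, 92, 92, 92, 92]
t=32: [220, 220, 220, 220, 220, 220, 220]
t=33: [462, 462, 462, 462, 462, 462, 462]
t=34: [43, 43, 43, 43, 43, 43, 43]

Answer: 7
Key observation: The state at step 27, [43, 43, 43, 43, 43, 43, 43], reappears at step 34 — and no state repeats earlier — so the cycle the system enters has period 7.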